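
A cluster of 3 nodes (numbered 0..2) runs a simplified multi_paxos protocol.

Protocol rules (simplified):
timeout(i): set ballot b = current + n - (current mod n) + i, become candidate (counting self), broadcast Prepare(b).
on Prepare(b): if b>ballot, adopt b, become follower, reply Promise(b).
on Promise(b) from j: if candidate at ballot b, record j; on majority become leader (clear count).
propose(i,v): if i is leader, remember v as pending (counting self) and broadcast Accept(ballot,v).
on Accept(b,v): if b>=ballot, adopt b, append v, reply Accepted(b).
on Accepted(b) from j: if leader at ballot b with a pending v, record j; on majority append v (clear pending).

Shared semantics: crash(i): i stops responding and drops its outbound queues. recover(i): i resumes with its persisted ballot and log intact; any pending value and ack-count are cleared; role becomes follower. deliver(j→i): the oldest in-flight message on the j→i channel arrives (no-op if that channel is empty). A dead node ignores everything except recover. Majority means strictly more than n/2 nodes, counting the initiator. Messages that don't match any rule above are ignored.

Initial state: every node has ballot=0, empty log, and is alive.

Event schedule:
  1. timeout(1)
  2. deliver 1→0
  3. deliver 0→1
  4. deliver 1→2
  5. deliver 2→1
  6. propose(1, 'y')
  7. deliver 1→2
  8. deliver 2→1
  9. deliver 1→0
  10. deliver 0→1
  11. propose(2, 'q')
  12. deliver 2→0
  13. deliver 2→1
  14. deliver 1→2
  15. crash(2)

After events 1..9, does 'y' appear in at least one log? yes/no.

after 1 — timeout(1): n1:cand/b4/[-]
after 2 — deliver 1→0: n0:foll/b4/[-]
after 3 — deliver 0→1: n1:lead/b4/[-]
after 4 — deliver 1→2: n2:foll/b4/[-]
after 5 — deliver 2→1: ·
after 6 — propose(1,'y'): ·
after 7 — deliver 1→2: n2:foll/b4/[y]
after 8 — deliver 2→1: n1:lead/b4/[y]
after 9 — deliver 1→0: n0:foll/b4/[y]

yes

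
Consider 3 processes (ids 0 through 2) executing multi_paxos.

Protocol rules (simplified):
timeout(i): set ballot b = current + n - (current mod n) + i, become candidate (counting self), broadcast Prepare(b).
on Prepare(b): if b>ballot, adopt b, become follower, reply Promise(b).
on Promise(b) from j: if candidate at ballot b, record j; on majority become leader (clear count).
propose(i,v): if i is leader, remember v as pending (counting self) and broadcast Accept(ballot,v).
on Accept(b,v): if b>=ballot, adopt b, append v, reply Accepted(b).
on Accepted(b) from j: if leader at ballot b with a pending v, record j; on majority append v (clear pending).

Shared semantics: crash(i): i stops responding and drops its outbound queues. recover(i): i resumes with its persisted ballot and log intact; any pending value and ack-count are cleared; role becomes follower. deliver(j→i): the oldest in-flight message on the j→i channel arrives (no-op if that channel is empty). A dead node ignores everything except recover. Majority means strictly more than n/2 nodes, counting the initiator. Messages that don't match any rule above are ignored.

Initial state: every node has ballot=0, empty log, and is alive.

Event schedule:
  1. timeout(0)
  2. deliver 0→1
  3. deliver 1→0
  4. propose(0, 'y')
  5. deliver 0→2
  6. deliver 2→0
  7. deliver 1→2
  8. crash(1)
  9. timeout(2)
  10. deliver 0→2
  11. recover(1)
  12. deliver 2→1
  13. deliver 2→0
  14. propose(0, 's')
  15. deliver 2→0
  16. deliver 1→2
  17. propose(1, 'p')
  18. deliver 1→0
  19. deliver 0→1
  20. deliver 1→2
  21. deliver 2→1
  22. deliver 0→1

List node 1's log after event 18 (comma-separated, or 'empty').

empty

after 1 — timeout(0): n0:cand/b3/[-]
after 2 — deliver 0→1: n1:foll/b3/[-]
after 3 — deliver 1→0: n0:lead/b3/[-]
after 4 — propose(0,'y'): ·
after 5 — deliver 0→2: n2:foll/b3/[-]
after 6 — deliver 2→0: ·
after 7 — deliver 1→2: ·
after 8 — crash(1): n1:✗foll/b3/[-]
after 9 — timeout(2): n2:cand/b8/[-]
after 10 — deliver 0→2: ·
after 11 — recover(1): n1:foll/b3/[-]
after 12 — deliver 2→1: n1:foll/b8/[-]
after 13 — deliver 2→0: n0:foll/b8/[-]
after 14 — propose(0,'s'): ·
after 15 — deliver 2→0: ·
after 16 — deliver 1→2: n2:lead/b8/[-]
after 17 — propose(1,'p'): ·
after 18 — deliver 1→0: ·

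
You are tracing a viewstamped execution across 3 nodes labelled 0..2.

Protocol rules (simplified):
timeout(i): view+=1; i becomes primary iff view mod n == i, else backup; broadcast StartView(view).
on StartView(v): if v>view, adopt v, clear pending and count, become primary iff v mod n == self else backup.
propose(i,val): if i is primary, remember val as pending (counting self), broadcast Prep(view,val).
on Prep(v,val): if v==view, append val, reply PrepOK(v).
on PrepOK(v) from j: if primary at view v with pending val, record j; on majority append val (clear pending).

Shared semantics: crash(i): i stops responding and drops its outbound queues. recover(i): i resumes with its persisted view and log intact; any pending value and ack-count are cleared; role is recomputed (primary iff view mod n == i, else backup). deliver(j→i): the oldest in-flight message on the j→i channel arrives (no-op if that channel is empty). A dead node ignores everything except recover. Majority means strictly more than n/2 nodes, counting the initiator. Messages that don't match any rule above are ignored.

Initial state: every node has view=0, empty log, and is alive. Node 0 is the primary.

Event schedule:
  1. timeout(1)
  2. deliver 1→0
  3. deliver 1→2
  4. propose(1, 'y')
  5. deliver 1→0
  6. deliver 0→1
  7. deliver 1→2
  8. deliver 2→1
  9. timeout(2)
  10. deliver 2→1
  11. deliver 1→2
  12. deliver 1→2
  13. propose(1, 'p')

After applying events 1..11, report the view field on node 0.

1

[1] timeout(1) → N1(prim v1 [-])
[2] deliver 1→0 → N0(back v1 [-])
[3] deliver 1→2 → N2(back v1 [-])
[4] propose(1,'y') → ∅
[5] deliver 1→0 → N0(back v1 [y])
[6] deliver 0→1 → N1(prim v1 [y])
[7] deliver 1→2 → N2(back v1 [y])
[8] deliver 2→1 → ∅
[9] timeout(2) → N2(prim v2 [y])
[10] deliver 2→1 → N1(back v2 [y])
[11] deliver 1→2 → ∅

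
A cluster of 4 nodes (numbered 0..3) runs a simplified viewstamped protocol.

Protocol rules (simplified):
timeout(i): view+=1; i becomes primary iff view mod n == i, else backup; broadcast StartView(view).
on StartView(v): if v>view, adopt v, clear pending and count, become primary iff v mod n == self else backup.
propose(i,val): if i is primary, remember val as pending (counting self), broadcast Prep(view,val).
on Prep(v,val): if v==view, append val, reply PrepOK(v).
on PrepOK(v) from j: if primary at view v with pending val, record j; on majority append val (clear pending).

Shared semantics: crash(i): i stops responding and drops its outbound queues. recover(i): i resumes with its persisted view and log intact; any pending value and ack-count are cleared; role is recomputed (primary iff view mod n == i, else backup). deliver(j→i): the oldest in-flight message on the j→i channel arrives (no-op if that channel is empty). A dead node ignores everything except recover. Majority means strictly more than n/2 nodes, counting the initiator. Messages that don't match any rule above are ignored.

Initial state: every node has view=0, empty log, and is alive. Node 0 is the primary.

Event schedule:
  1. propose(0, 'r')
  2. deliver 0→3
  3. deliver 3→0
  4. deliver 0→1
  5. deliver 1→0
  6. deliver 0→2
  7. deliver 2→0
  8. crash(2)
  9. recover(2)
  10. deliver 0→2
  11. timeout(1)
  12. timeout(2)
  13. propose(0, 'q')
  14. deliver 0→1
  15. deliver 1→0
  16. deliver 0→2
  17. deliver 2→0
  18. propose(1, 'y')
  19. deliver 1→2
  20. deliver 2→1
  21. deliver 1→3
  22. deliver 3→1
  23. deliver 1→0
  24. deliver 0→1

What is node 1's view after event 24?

1. propose(0,'r'):  nop
2. deliver 0→3:  <3:back v0 r>
3. deliver 3→0:  nop
4. deliver 0→1:  <1:back v0 r>
5. deliver 1→0:  <0:prim v0 r>
6. deliver 0→2:  <2:back v0 r>
7. deliver 2→0:  nop
8. crash(2):  <2:✗back v0 r>
9. recover(2):  <2:back v0 r>
10. deliver 0→2:  nop
11. timeout(1):  <1:prim v1 r>
12. timeout(2):  <2:back v1 r>
13. propose(0,'q'):  nop
14. deliver 0→1:  nop
15. deliver 1→0:  <0:back v1 r>
16. deliver 0→2:  nop
17. deliver 2→0:  nop
18. propose(1,'y'):  nop
19. deliver 1→2:  nop
20. deliver 2→1:  nop
21. deliver 1→3:  <3:back v1 r>
22. deliver 3→1:  nop
23. deliver 1→0:  <0:back v1 r,y>
24. deliver 0→1:  nop

1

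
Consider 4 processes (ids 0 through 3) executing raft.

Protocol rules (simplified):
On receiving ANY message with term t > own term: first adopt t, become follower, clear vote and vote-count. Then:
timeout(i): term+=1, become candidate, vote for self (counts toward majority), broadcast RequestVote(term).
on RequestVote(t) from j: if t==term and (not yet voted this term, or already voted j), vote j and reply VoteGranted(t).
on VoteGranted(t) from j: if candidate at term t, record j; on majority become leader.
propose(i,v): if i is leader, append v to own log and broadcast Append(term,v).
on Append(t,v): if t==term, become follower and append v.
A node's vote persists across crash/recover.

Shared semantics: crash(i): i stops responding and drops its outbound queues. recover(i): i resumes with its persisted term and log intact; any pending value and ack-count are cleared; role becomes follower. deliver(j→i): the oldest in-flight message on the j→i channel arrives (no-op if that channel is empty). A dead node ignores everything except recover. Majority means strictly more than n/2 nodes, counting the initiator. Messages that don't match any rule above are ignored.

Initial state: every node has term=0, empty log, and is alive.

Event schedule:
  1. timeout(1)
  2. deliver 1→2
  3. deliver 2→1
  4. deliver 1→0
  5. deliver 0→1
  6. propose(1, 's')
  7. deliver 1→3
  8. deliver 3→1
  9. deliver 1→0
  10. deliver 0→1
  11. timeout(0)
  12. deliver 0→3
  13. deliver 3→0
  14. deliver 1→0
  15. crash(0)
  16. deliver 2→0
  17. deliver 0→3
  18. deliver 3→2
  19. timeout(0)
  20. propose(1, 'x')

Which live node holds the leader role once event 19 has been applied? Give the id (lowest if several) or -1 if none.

step 1 timeout(1): 1={cand,t=1,log=-}
step 2 deliver 1→2: 2={foll,t=1,log=-}
step 3 deliver 2→1: —
step 4 deliver 1→0: 0={foll,t=1,log=-}
step 5 deliver 0→1: 1={lead,t=1,log=-}
step 6 propose(1,'s'): 1={lead,t=1,log=s}
step 7 deliver 1→3: 3={foll,t=1,log=-}
step 8 deliver 3→1: —
step 9 deliver 1→0: 0={foll,t=1,log=s}
step 10 deliver 0→1: —
step 11 timeout(0): 0={cand,t=2,log=s}
step 12 deliver 0→3: 3={foll,t=2,log=-}
step 13 deliver 3→0: —
step 14 deliver 1→0: —
step 15 crash(0): 0={✗cand,t=2,log=s}
step 16 deliver 2→0: —
step 17 deliver 0→3: —
step 18 deliver 3→2: —
step 19 timeout(0): —

1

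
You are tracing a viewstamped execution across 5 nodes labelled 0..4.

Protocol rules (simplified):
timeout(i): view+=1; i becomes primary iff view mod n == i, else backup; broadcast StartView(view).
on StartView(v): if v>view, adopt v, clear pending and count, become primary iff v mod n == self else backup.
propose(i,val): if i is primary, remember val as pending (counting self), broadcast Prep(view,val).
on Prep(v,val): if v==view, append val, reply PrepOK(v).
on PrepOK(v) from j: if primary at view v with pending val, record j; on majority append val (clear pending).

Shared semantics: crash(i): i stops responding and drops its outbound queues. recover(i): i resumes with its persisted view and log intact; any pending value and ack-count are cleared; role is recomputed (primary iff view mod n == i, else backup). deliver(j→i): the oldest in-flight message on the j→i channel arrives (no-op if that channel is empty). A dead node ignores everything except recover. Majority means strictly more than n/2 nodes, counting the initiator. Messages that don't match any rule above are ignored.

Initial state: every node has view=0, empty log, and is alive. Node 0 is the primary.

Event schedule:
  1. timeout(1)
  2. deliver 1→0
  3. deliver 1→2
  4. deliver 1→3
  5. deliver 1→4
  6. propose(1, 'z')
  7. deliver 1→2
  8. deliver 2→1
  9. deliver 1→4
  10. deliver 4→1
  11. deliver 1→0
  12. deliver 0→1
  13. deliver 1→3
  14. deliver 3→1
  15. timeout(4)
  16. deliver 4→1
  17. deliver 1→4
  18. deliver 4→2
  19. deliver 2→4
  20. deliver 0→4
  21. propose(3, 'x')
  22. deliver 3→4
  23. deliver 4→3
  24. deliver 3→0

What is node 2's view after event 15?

1

after 1 — timeout(1): n1:prim/v1/[-]
after 2 — deliver 1→0: n0:back/v1/[-]
after 3 — deliver 1→2: n2:back/v1/[-]
after 4 — deliver 1→3: n3:back/v1/[-]
after 5 — deliver 1→4: n4:back/v1/[-]
after 6 — propose(1,'z'): ·
after 7 — deliver 1→2: n2:back/v1/[z]
after 8 — deliver 2→1: ·
after 9 — deliver 1→4: n4:back/v1/[z]
after 10 — deliver 4→1: n1:prim/v1/[z]
after 11 — deliver 1→0: n0:back/v1/[z]
after 12 — deliver 0→1: ·
after 13 — deliver 1→3: n3:back/v1/[z]
after 14 — deliver 3→1: ·
after 15 — timeout(4): n4:back/v2/[z]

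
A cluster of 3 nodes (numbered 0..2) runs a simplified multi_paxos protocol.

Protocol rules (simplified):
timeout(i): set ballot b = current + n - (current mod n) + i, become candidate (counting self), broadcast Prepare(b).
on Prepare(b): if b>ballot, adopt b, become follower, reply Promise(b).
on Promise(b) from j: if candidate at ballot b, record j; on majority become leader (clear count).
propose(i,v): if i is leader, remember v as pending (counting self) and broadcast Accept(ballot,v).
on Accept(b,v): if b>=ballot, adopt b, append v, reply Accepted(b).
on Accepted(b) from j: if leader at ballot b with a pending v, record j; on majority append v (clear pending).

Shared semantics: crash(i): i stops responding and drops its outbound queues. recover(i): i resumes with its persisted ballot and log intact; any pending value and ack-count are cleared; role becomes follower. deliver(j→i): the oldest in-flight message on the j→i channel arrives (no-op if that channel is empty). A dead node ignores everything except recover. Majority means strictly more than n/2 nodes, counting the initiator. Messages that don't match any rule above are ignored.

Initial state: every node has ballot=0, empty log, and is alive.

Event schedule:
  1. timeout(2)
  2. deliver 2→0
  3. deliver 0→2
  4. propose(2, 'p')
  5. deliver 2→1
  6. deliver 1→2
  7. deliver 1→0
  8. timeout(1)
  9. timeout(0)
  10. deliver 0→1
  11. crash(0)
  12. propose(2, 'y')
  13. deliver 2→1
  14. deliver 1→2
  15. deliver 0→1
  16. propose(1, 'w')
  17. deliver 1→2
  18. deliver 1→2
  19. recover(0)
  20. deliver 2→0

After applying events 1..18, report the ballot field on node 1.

7

1. timeout(2):  <2:cand b5 ->
2. deliver 2→0:  <0:foll b5 ->
3. deliver 0→2:  <2:lead b5 ->
4. propose(2,'p'):  nop
5. deliver 2→1:  <1:foll b5 ->
6. deliver 1→2:  nop
7. deliver 1→0:  nop
8. timeout(1):  <1:cand b7 ->
9. timeout(0):  <0:cand b6 ->
10. deliver 0→1:  nop
11. crash(0):  <0:✗cand b6 ->
12. propose(2,'y'):  nop
13. deliver 2→1:  nop
14. deliver 1→2:  <2:foll b7 ->
15. deliver 0→1:  nop
16. propose(1,'w'):  nop
17. deliver 1→2:  nop
18. deliver 1→2:  nop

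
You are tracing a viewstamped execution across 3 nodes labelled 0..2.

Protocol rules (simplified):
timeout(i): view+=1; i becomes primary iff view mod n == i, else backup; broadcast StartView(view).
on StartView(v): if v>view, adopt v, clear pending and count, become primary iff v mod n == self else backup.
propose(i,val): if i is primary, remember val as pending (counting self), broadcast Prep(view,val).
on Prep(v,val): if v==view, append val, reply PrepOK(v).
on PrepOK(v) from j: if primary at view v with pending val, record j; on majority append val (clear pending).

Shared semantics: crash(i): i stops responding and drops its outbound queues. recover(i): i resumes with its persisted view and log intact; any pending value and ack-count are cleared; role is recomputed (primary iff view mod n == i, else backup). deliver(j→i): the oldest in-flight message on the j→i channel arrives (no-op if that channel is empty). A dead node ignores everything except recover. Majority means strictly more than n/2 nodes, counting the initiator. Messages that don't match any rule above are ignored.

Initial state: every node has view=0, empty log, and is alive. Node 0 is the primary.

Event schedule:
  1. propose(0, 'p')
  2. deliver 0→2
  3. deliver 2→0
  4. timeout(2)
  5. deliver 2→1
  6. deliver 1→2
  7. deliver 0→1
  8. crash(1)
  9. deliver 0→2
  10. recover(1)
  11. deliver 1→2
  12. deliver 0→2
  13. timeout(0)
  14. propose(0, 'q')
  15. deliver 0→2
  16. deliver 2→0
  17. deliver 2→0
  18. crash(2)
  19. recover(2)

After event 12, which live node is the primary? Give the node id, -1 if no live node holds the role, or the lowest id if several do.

step 1 propose(0,'p'): —
step 2 deliver 0→2: 2={back,v=0,log=p}
step 3 deliver 2→0: 0={prim,v=0,log=p}
step 4 timeout(2): 2={back,v=1,log=p}
step 5 deliver 2→1: 1={prim,v=1,log=-}
step 6 deliver 1→2: —
step 7 deliver 0→1: —
step 8 crash(1): 1={✗prim,v=1,log=-}
step 9 deliver 0→2: —
step 10 recover(1): 1={prim,v=1,log=-}
step 11 deliver 1→2: —
step 12 deliver 0→2: —

0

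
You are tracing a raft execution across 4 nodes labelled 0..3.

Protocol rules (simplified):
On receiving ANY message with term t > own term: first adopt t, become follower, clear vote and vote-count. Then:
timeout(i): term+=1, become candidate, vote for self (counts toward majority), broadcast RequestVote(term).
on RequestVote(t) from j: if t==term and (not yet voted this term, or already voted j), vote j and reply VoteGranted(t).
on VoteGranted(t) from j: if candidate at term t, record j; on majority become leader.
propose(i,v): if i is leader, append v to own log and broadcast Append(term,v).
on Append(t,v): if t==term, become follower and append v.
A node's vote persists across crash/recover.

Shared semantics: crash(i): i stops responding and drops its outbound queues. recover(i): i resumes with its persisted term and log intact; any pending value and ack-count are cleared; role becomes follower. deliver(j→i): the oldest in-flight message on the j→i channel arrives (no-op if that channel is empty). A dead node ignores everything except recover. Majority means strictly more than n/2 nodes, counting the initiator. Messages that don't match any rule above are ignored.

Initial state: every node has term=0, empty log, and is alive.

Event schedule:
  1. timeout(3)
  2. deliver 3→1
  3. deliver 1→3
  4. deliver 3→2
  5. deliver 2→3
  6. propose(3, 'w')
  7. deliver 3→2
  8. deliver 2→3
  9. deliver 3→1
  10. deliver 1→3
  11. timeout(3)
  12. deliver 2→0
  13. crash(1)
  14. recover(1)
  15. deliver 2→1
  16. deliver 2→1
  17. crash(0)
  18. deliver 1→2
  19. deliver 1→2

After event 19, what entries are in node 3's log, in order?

w

step 1 timeout(3): 3={cand,t=1,log=-}
step 2 deliver 3→1: 1={foll,t=1,log=-}
step 3 deliver 1→3: —
step 4 deliver 3→2: 2={foll,t=1,log=-}
step 5 deliver 2→3: 3={lead,t=1,log=-}
step 6 propose(3,'w'): 3={lead,t=1,log=w}
step 7 deliver 3→2: 2={foll,t=1,log=w}
step 8 deliver 2→3: —
step 9 deliver 3→1: 1={foll,t=1,log=w}
step 10 deliver 1→3: —
step 11 timeout(3): 3={cand,t=2,log=w}
step 12 deliver 2→0: —
step 13 crash(1): 1={✗foll,t=1,log=w}
step 14 recover(1): 1={foll,t=1,log=w}
step 15 deliver 2→1: —
step 16 deliver 2→1: —
step 17 crash(0): 0={✗foll,t=0,log=-}
step 18 deliver 1→2: —
step 19 deliver 1→2: —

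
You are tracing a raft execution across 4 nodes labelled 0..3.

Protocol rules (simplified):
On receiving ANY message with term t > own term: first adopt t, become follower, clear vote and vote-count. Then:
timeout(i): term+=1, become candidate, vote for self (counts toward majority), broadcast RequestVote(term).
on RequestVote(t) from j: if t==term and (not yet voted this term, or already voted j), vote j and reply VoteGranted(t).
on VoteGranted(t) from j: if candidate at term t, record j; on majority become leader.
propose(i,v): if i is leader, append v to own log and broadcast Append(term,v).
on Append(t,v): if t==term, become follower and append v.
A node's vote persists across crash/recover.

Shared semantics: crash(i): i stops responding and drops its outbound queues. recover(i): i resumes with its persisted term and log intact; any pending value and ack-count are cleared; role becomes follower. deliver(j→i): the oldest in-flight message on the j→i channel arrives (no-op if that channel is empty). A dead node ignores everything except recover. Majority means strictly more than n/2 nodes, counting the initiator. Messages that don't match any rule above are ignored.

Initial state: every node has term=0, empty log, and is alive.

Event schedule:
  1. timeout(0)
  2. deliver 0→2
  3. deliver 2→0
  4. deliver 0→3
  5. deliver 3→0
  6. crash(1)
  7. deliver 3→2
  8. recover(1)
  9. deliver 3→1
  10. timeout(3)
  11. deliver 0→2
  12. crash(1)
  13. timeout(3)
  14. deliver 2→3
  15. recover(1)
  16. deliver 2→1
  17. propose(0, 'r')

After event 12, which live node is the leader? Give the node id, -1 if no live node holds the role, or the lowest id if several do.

0

[1] timeout(0) → N0(cand t1 [-])
[2] deliver 0→2 → N2(foll t1 [-])
[3] deliver 2→0 → ∅
[4] deliver 0→3 → N3(foll t1 [-])
[5] deliver 3→0 → N0(lead t1 [-])
[6] crash(1) → N1(✗foll t0 [-])
[7] deliver 3→2 → ∅
[8] recover(1) → N1(foll t0 [-])
[9] deliver 3→1 → ∅
[10] timeout(3) → N3(cand t2 [-])
[11] deliver 0→2 → ∅
[12] crash(1) → N1(✗foll t0 [-])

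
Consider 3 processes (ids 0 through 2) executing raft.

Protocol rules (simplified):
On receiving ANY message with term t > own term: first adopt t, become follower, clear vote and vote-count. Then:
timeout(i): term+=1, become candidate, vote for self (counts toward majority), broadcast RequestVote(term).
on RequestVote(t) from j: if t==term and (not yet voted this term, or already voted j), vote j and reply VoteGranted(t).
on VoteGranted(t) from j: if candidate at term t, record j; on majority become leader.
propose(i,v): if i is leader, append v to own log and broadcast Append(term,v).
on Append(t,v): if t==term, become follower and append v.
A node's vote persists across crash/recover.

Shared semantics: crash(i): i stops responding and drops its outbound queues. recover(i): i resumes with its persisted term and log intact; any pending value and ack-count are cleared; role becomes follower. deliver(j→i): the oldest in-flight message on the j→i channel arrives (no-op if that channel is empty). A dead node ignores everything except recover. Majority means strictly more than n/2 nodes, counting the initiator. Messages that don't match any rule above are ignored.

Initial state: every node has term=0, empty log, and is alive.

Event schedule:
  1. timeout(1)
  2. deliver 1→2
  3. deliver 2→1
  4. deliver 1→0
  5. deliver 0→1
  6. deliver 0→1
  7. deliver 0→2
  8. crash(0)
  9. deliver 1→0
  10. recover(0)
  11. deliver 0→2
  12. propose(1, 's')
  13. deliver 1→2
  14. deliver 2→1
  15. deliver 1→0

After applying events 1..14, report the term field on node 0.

after 1 — timeout(1): n1:cand/t1/[-]
after 2 — deliver 1→2: n2:foll/t1/[-]
after 3 — deliver 2→1: n1:lead/t1/[-]
after 4 — deliver 1→0: n0:foll/t1/[-]
after 5 — deliver 0→1: ·
after 6 — deliver 0→1: ·
after 7 — deliver 0→2: ·
after 8 — crash(0): n0:✗foll/t1/[-]
after 9 — deliver 1→0: ·
after 10 — recover(0): n0:foll/t1/[-]
after 11 — deliver 0→2: ·
after 12 — propose(1,'s'): n1:lead/t1/[s]
after 13 — deliver 1→2: n2:foll/t1/[s]
after 14 — deliver 2→1: ·

1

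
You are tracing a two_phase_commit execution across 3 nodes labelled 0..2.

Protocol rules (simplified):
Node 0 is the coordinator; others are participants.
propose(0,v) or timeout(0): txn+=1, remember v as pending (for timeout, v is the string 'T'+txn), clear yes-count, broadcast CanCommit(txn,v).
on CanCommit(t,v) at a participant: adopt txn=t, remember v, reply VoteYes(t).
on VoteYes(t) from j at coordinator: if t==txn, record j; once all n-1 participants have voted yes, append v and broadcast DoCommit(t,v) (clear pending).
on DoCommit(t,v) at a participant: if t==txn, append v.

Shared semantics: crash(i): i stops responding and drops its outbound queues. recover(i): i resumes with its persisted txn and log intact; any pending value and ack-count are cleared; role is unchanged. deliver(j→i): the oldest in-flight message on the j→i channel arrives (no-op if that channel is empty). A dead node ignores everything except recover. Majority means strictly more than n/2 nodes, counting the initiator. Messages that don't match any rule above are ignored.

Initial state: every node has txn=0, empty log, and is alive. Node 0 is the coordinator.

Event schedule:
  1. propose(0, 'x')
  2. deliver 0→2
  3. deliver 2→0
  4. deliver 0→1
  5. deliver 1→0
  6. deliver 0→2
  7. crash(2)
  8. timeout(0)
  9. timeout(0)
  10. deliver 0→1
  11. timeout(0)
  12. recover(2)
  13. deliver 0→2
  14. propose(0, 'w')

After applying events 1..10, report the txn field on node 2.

after 1 — propose(0,'x'): n0:coor/t1/[-]
after 2 — deliver 0→2: n2:part/t1/[-]
after 3 — deliver 2→0: ·
after 4 — deliver 0→1: n1:part/t1/[-]
after 5 — deliver 1→0: n0:coor/t1/[x]
after 6 — deliver 0→2: n2:part/t1/[x]
after 7 — crash(2): n2:✗part/t1/[x]
after 8 — timeout(0): n0:coor/t2/[x]
after 9 — timeout(0): n0:coor/t3/[x]
after 10 — deliver 0→1: n1:part/t1/[x]

1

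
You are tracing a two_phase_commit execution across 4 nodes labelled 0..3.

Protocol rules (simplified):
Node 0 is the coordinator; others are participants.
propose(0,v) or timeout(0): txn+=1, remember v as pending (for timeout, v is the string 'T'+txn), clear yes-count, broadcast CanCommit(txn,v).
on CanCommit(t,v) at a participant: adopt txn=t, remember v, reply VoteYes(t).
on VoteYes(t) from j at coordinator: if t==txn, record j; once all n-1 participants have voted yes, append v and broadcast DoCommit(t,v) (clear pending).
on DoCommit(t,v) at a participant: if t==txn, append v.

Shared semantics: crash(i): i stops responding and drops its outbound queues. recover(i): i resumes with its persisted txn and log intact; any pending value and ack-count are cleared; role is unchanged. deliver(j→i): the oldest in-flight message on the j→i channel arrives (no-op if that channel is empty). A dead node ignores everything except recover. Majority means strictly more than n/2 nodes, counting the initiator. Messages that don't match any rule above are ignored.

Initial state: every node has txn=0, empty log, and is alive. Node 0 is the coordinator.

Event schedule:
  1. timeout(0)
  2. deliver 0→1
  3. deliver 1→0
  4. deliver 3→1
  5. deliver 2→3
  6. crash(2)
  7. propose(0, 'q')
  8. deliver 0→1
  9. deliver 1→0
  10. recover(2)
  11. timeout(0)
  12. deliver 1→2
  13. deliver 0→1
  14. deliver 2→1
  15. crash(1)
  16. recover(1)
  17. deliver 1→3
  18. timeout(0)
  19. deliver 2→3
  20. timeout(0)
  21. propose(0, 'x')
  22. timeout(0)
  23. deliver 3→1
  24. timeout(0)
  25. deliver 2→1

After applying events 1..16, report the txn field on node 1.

1. timeout(0):  <0:coor t1 ->
2. deliver 0→1:  <1:part t1 ->
3. deliver 1→0:  nop
4. deliver 3→1:  nop
5. deliver 2→3:  nop
6. crash(2):  <2:✗part t0 ->
7. propose(0,'q'):  <0:coor t2 ->
8. deliver 0→1:  <1:part t2 ->
9. deliver 1→0:  nop
10. recover(2):  <2:part t0 ->
11. timeout(0):  <0:coor t3 ->
12. deliver 1→2:  nop
13. deliver 0→1:  <1:part t3 ->
14. deliver 2→1:  nop
15. crash(1):  <1:✗part t3 ->
16. recover(1):  <1:part t3 ->

3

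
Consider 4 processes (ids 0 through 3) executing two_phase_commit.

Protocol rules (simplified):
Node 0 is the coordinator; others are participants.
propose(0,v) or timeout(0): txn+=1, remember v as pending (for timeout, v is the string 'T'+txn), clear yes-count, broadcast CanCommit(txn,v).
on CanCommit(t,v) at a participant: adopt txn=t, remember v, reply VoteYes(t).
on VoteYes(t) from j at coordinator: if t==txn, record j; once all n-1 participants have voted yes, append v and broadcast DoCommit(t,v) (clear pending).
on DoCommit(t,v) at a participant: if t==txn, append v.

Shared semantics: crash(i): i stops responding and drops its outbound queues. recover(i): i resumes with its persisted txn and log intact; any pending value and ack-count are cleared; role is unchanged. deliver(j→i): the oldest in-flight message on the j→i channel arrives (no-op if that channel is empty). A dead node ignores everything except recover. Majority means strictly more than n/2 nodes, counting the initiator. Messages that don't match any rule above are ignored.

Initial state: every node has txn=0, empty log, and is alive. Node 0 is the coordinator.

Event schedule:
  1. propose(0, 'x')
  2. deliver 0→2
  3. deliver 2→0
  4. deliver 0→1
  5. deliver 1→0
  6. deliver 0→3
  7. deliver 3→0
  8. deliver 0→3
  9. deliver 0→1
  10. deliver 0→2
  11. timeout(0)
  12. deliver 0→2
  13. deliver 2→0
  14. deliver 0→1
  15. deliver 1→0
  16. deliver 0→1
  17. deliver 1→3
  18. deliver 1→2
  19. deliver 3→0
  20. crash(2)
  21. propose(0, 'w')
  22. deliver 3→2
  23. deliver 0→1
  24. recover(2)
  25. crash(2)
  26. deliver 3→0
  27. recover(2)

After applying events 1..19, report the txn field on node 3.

1. propose(0,'x'):  <0:coor t1 ->
2. deliver 0→2:  <2:part t1 ->
3. deliver 2→0:  nop
4. deliver 0→1:  <1:part t1 ->
5. deliver 1→0:  nop
6. deliver 0→3:  <3:part t1 ->
7. deliver 3→0:  <0:coor t1 x>
8. deliver 0→3:  <3:part t1 x>
9. deliver 0→1:  <1:part t1 x>
10. deliver 0→2:  <2:part t1 x>
11. timeout(0):  <0:coor t2 x>
12. deliver 0→2:  <2:part t2 x>
13. deliver 2→0:  nop
14. deliver 0→1:  <1:part t2 x>
15. deliver 1→0:  nop
16. deliver 0→1:  nop
17. deliver 1→3:  nop
18. deliver 1→2:  nop
19. deliver 3→0:  nop

1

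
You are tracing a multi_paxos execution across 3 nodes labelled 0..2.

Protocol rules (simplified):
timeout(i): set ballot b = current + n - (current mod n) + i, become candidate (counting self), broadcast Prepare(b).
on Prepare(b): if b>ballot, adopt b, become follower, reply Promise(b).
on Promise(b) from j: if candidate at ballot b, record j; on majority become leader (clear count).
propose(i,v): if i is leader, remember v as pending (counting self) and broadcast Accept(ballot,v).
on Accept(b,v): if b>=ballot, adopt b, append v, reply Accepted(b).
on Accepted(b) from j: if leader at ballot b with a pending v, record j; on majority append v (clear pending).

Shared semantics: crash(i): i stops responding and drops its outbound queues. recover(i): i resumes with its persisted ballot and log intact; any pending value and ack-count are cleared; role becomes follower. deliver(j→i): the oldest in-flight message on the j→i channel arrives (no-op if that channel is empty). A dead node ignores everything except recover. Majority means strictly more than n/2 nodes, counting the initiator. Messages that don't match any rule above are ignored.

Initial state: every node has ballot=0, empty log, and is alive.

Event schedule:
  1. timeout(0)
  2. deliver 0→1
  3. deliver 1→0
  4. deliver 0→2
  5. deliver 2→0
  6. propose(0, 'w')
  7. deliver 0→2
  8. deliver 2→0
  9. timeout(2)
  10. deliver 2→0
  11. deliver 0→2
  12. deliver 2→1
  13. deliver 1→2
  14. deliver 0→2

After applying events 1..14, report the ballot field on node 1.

8

step 1 timeout(0): 0={cand,b=3,log=-}
step 2 deliver 0→1: 1={foll,b=3,log=-}
step 3 deliver 1→0: 0={lead,b=3,log=-}
step 4 deliver 0→2: 2={foll,b=3,log=-}
step 5 deliver 2→0: —
step 6 propose(0,'w'): —
step 7 deliver 0→2: 2={foll,b=3,log=w}
step 8 deliver 2→0: 0={lead,b=3,log=w}
step 9 timeout(2): 2={cand,b=8,log=w}
step 10 deliver 2→0: 0={foll,b=8,log=w}
step 11 deliver 0→2: 2={lead,b=8,log=w}
step 12 deliver 2→1: 1={foll,b=8,log=-}
step 13 deliver 1→2: —
step 14 deliver 0→2: —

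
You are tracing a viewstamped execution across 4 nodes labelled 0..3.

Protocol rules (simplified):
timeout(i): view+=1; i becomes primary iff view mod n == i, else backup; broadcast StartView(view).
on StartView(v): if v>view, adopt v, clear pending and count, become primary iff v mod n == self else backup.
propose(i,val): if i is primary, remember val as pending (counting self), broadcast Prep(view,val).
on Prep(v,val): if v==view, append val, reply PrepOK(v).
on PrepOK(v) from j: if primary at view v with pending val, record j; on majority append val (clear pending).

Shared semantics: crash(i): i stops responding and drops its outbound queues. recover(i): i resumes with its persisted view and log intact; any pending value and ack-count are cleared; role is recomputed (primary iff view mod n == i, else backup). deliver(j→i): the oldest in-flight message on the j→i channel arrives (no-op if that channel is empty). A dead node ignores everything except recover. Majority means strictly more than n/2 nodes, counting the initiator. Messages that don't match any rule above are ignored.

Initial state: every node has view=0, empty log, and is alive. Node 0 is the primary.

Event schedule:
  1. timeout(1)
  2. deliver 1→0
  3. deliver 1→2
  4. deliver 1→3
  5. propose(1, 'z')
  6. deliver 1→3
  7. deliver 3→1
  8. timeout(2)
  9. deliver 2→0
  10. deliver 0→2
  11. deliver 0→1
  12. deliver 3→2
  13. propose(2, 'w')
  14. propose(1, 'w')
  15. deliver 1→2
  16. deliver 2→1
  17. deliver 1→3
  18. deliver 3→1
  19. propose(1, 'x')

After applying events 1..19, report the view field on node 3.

after 1 — timeout(1): n1:prim/v1/[-]
after 2 — deliver 1→0: n0:back/v1/[-]
after 3 — deliver 1→2: n2:back/v1/[-]
after 4 — deliver 1→3: n3:back/v1/[-]
after 5 — propose(1,'z'): ·
after 6 — deliver 1→3: n3:back/v1/[z]
after 7 — deliver 3→1: ·
after 8 — timeout(2): n2:prim/v2/[-]
after 9 — deliver 2→0: n0:back/v2/[-]
after 10 — deliver 0→2: ·
after 11 — deliver 0→1: ·
after 12 — deliver 3→2: ·
after 13 — propose(2,'w'): ·
after 14 — propose(1,'w'): ·
after 15 — deliver 1→2: ·
after 16 — deliver 2→1: n1:back/v2/[-]
after 17 — deliver 1→3: n3:back/v1/[z,w]
after 18 — deliver 3→1: ·
after 19 — propose(1,'x'): ·

1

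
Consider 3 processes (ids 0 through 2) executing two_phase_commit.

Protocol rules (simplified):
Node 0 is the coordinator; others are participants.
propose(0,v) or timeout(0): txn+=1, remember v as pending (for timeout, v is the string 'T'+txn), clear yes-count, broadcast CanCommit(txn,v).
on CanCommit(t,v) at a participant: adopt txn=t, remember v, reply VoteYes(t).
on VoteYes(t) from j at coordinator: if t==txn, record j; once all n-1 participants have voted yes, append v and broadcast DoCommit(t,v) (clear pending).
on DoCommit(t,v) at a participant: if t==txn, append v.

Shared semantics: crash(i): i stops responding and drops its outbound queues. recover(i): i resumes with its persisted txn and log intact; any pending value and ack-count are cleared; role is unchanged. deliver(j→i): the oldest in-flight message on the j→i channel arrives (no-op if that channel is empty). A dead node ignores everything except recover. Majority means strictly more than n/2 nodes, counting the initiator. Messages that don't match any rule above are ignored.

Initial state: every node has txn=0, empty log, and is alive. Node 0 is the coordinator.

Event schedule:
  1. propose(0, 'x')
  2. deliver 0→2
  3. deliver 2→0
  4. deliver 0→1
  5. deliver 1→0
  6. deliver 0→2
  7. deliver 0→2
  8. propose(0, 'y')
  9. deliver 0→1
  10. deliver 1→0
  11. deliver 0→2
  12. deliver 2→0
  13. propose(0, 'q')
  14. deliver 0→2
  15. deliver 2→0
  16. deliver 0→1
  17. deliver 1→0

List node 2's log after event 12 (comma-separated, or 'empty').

e1 propose(0,'x'): 0[coor,t=1,-]
e2 deliver 0→2: 2[part,t=1,-]
e3 deliver 2→0: ·
e4 deliver 0→1: 1[part,t=1,-]
e5 deliver 1→0: 0[coor,t=1,x]
e6 deliver 0→2: 2[part,t=1,x]
e7 deliver 0→2: ·
e8 propose(0,'y'): 0[coor,t=2,x]
e9 deliver 0→1: 1[part,t=1,x]
e10 deliver 1→0: ·
e11 deliver 0→2: 2[part,t=2,x]
e12 deliver 2→0: ·

x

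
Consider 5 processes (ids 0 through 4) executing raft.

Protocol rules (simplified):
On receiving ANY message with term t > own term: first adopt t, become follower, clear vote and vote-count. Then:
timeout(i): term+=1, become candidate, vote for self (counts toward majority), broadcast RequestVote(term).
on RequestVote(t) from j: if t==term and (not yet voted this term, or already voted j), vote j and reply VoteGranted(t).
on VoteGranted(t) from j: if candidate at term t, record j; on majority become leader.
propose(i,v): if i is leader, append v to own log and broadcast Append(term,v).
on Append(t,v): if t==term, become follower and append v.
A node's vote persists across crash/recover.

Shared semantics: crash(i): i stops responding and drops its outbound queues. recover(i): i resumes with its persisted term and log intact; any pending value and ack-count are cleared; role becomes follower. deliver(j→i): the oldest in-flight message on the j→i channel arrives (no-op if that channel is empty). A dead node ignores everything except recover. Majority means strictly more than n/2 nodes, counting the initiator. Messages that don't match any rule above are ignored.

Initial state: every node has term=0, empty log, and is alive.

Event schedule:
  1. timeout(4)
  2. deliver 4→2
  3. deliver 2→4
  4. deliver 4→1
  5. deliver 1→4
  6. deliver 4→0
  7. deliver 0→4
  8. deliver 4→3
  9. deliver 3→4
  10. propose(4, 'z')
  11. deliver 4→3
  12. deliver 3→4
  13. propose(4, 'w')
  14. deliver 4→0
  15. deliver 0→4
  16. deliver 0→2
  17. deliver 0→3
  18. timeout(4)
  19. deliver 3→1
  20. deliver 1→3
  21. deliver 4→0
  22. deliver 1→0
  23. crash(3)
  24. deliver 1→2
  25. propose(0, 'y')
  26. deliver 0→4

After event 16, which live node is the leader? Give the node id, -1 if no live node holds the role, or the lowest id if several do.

[1] timeout(4) → N4(cand t1 [-])
[2] deliver 4→2 → N2(foll t1 [-])
[3] deliver 2→4 → ∅
[4] deliver 4→1 → N1(foll t1 [-])
[5] deliver 1→4 → N4(lead t1 [-])
[6] deliver 4→0 → N0(foll t1 [-])
[7] deliver 0→4 → ∅
[8] deliver 4→3 → N3(foll t1 [-])
[9] deliver 3→4 → ∅
[10] propose(4,'z') → N4(lead t1 [z])
[11] deliver 4→3 → N3(foll t1 [z])
[12] deliver 3→4 → ∅
[13] propose(4,'w') → N4(lead t1 [z,w])
[14] deliver 4→0 → N0(foll t1 [z])
[15] deliver 0→4 → ∅
[16] deliver 0→2 → ∅

4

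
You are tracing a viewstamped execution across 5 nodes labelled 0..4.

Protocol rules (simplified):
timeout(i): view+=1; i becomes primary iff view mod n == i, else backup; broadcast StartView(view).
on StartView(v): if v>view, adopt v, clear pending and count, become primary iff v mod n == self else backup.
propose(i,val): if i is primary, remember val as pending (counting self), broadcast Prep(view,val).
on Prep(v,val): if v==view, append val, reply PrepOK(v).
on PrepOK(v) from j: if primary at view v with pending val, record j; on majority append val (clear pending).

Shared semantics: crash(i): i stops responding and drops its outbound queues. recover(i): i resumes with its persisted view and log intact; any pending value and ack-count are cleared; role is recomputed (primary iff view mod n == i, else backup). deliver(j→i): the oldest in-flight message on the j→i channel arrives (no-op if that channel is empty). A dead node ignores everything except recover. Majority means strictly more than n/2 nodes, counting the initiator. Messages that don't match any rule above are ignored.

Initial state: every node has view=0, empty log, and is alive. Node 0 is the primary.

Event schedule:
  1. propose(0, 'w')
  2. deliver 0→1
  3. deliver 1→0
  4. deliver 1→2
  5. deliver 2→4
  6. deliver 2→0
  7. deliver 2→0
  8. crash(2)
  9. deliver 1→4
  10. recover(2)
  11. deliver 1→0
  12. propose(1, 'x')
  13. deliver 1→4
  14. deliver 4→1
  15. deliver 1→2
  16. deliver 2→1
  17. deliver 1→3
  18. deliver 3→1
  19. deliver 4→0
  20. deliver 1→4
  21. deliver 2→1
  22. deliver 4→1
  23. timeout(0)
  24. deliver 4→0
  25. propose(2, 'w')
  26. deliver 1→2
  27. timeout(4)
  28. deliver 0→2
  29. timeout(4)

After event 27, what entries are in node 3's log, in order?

after 1 — propose(0,'w'): ·
after 2 — deliver 0→1: n1:back/v0/[w]
after 3 — deliver 1→0: ·
after 4 — deliver 1→2: ·
after 5 — deliver 2→4: ·
after 6 — deliver 2→0: ·
after 7 — deliver 2→0: ·
after 8 — crash(2): n2:✗back/v0/[-]
after 9 — deliver 1→4: ·
after 10 — recover(2): n2:back/v0/[-]
after 11 — deliver 1→0: ·
after 12 — propose(1,'x'): ·
after 13 — deliver 1→4: ·
after 14 — deliver 4→1: ·
after 15 — deliver 1→2: ·
after 16 — deliver 2→1: ·
after 17 — deliver 1→3: ·
after 18 — deliver 3→1: ·
after 19 — deliver 4→0: ·
after 20 — deliver 1→4: ·
after 21 — deliver 2→1: ·
after 22 — deliver 4→1: ·
after 23 — timeout(0): n0:back/v1/[-]
after 24 — deliver 4→0: ·
after 25 — propose(2,'w'): ·
after 26 — deliver 1→2: ·
after 27 — timeout(4): n4:back/v1/[-]

empty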